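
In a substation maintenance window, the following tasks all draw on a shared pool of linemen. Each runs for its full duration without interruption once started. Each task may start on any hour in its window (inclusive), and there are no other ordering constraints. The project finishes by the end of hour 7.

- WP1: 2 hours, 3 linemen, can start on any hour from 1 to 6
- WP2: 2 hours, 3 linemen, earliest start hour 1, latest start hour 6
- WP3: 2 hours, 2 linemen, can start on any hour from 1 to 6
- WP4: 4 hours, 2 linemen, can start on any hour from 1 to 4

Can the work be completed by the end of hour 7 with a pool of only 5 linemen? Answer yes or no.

Schedule WP1@1, WP2@3, WP3@1, WP4@3: h1:5  h2:5  h3:5  h4:5  h5:2  h6:2  h7:0 — peak 5 ≤ 5.

yes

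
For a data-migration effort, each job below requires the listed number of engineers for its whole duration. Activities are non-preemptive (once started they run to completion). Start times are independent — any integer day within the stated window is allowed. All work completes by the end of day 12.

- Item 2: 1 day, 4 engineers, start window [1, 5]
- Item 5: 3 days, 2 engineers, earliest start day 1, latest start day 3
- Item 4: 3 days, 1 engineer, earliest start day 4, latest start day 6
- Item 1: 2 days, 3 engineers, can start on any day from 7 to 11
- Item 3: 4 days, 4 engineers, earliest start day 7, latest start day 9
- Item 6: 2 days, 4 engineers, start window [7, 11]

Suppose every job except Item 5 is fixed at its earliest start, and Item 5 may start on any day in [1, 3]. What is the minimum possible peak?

Item 5@1: d1:6  d2:2  d3:2  d4:1  d5:1  d6:1  d7:11  d8:11  d9:4  d10:4  d11:0  d12:0 → peak 11
Item 5@2: d1:4  d2:2  d3:2  d4:3  d5:1  d6:1  d7:11  d8:11  d9:4  d10:4  d11:0  d12:0 → peak 11
Item 5@3: d1:4  d2:0  d3:2  d4:3  d5:3  d6:1  d7:11  d8:11  d9:4  d10:4  d11:0  d12:0 → peak 11
Best is Item 5@1, peak 11.

11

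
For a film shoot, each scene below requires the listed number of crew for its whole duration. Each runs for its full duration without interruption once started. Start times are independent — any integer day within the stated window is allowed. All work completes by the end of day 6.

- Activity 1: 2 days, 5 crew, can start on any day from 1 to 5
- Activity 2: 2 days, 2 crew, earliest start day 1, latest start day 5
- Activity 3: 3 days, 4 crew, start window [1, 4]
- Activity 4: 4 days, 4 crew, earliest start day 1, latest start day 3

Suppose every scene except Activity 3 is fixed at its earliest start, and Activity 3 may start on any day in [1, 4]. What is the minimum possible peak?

Activity 3@1: d1:15  d2:15  d3:8  d4:4  d5:0  d6:0 → peak 15
Activity 3@2: d1:11  d2:15  d3:8  d4:8  d5:0  d6:0 → peak 15
Activity 3@3: d1:11  d2:11  d3:8  d4:8  d5:4  d6:0 → peak 11
Activity 3@4: d1:11  d2:11  d3:4  d4:8  d5:4  d6:4 → peak 11
Best is Activity 3@3, peak 11.

11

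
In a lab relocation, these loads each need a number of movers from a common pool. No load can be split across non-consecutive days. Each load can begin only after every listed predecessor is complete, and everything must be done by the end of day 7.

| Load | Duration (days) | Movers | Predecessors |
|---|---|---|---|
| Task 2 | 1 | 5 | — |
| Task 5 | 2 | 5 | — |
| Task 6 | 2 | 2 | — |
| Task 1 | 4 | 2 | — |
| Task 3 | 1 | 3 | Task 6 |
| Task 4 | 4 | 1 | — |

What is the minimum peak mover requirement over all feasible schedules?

6

Early-start (Task 2@1, Task 5@1, Task 6@1, Task 1@1, Task 3@3, Task 4@1) gives peak 15: d1:15  d2:10  d3:6  d4:3  d5:0  d6:0  d7:0.
Shift Task 5→2, Task 6→4, Task 1→4, Task 3→6.
Schedule Task 2@1, Task 5@2, Task 6@4, Task 1@4, Task 3@6, Task 4@1: d1:6  d2:6  d3:6  d4:5  d5:4  d6:5  d7:2 — peak 6.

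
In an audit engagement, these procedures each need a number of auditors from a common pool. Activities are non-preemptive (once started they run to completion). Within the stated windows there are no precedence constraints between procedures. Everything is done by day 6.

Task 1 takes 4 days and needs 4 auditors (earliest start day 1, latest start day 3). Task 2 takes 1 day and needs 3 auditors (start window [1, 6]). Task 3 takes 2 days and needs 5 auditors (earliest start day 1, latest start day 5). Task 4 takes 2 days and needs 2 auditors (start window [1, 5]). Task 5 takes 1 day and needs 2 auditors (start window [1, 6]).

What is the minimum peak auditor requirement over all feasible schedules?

7

Early-start (Task 1@1, Task 2@1, Task 3@1, Task 4@1, Task 5@1) gives peak 16: d1:16  d2:11  d3:4  d4:4  d5:0  d6:0.
Shift Task 3→5, Task 4→2, Task 5→4.
Schedule Task 1@1, Task 2@1, Task 3@5, Task 4@2, Task 5@4: d1:7  d2:6  d3:6  d4:6  d5:5  d6:5 — peak 7.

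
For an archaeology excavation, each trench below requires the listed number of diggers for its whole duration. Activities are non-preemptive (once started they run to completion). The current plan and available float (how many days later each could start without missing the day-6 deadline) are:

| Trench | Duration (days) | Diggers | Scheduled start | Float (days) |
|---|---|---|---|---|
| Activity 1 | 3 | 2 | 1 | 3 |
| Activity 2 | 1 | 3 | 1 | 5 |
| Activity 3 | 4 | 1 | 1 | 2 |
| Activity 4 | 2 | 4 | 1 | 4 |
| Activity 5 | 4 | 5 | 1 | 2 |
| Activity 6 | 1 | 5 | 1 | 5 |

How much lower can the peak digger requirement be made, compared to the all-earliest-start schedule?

Early-start peak: d1:20  d2:12  d3:8  d4:6  d5:0  d6:0 ⇒ 20.
Leveled (Activity 1@1, Activity 2@1, Activity 3@1, Activity 4@5, Activity 5@2, Activity 6@6): d1:6  d2:8  d3:8  d4:6  d5:9  d6:9 ⇒ 9.
Reduction 20 − 9 = 11.

11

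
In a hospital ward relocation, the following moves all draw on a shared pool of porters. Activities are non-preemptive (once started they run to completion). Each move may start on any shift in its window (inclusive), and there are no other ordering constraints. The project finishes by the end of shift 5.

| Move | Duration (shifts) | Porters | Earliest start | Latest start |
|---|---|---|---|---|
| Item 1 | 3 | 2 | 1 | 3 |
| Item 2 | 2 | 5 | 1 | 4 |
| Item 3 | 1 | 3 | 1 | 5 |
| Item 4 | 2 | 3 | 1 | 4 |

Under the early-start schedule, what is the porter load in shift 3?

2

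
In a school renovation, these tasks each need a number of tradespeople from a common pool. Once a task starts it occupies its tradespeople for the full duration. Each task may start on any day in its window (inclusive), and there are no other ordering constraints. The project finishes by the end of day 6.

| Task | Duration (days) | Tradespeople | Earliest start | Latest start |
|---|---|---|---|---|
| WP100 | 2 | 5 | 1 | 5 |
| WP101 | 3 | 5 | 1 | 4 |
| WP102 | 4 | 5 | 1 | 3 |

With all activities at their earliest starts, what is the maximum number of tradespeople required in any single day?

Early-start schedule: WP100@1, WP101@1, WP102@1.
Load per day: day 1: 15, day 2: 15, day 3: 10, day 4: 5, day 5: 0, day 6: 0.
Peak is 15.

15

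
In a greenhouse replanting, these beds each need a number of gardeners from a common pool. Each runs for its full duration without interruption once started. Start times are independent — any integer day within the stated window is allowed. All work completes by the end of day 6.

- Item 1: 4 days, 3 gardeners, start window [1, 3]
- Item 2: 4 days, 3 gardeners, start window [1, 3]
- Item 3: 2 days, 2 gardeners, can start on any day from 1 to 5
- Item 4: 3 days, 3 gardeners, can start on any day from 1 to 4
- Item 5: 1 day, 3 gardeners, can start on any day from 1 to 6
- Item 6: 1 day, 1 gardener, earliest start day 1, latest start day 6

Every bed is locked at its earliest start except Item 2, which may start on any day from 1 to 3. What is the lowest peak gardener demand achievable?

Item 2@1: d1:15  d2:11  d3:9  d4:6  d5:0  d6:0 → peak 15
Item 2@2: d1:12  d2:11  d3:9  d4:6  d5:3  d6:0 → peak 12
Item 2@3: d1:12  d2:8  d3:9  d4:6  d5:3  d6:3 → peak 12
Best is Item 2@2, peak 12.

12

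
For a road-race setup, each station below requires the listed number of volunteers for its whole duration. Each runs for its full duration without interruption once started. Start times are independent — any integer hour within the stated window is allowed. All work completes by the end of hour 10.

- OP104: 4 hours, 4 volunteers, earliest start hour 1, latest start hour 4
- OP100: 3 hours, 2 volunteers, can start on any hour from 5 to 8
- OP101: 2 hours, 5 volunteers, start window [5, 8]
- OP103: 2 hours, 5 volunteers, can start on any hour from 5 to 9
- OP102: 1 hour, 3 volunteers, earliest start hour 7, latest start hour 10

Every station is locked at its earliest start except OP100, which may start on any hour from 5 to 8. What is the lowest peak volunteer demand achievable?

OP100@5: h1:4  h2:4  h3:4  h4:4  h5:12  h6:12  h7:5  h8:0  h9:0  h10:0 → peak 12
OP100@6: h1:4  h2:4  h3:4  h4:4  h5:10  h6:12  h7:5  h8:2  h9:0  h10:0 → peak 12
OP100@7: h1:4  h2:4  h3:4  h4:4  h5:10  h6:10  h7:5  h8:2  h9:2  h10:0 → peak 10
OP100@8: h1:4  h2:4  h3:4  h4:4  h5:10  h6:10  h7:3  h8:2  h9:2  h10:2 → peak 10
Best is OP100@7, peak 10.

10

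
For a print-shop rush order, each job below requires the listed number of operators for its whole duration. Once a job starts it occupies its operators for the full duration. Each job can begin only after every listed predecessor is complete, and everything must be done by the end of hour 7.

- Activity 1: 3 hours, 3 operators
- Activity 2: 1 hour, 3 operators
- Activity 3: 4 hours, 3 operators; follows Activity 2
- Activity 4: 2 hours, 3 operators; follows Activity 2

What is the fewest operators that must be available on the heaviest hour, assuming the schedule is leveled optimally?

Early-start (Activity 1@1, Activity 2@1, Activity 3@2, Activity 4@2) gives peak 9: h1:6  h2:9  h3:9  h4:3  h5:3  h6:0  h7:0.
Shift Activity 4→4.
Schedule Activity 1@1, Activity 2@1, Activity 3@2, Activity 4@4: h1:6  h2:6  h3:6  h4:6  h5:6  h6:0  h7:0 — peak 6.

6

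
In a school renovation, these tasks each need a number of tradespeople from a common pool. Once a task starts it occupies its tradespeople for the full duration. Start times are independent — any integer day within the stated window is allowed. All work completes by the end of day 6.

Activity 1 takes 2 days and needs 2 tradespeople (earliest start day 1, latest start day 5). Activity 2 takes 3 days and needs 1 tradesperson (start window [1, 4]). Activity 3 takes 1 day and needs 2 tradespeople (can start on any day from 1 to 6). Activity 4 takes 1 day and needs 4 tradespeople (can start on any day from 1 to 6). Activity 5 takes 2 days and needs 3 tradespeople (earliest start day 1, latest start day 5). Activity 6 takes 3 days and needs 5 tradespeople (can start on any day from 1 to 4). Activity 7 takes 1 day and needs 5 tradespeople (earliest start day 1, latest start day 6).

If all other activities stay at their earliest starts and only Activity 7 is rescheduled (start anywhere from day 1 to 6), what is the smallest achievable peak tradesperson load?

17

Activity 7@1: d1:22  d2:11  d3:6  d4:0  d5:0  d6:0 → peak 22
Activity 7@2: d1:17  d2:16  d3:6  d4:0  d5:0  d6:0 → peak 17
Activity 7@3: d1:17  d2:11  d3:11  d4:0  d5:0  d6:0 → peak 17
Activity 7@4: d1:17  d2:11  d3:6  d4:5  d5:0  d6:0 → peak 17
Activity 7@5: d1:17  d2:11  d3:6  d4:0  d5:5  d6:0 → peak 17
Activity 7@6: d1:17  d2:11  d3:6  d4:0  d5:0  d6:5 → peak 17
Best is Activity 7@2, peak 17.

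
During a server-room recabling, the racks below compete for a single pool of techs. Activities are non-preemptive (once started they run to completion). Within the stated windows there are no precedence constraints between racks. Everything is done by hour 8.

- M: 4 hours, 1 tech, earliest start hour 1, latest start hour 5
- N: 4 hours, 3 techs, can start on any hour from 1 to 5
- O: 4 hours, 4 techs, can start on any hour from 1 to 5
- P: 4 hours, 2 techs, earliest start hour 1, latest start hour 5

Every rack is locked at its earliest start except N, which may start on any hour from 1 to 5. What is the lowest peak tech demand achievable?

7

N@1: h1:10  h2:10  h3:10  h4:10  h5:0  h6:0  h7:0  h8:0 → peak 10
N@2: h1:7  h2:10  h3:10  h4:10  h5:3  h6:0  h7:0  h8:0 → peak 10
N@3: h1:7  h2:7  h3:10  h4:10  h5:3  h6:3  h7:0  h8:0 → peak 10
N@4: h1:7  h2:7  h3:7  h4:10  h5:3  h6:3  h7:3  h8:0 → peak 10
N@5: h1:7  h2:7  h3:7  h4:7  h5:3  h6:3  h7:3  h8:3 → peak 7
Best is N@5, peak 7.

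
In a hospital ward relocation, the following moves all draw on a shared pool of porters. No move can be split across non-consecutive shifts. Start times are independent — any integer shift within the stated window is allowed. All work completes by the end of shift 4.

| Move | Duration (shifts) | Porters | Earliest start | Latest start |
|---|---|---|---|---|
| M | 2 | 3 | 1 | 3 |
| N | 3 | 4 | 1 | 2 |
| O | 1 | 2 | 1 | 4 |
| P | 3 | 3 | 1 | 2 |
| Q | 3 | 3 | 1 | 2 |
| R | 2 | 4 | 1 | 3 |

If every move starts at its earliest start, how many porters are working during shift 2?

17

At early start, shift 2 has: M, N, P, Q, R.
Demand: 3 + 4 + 3 + 3 + 4 = 17.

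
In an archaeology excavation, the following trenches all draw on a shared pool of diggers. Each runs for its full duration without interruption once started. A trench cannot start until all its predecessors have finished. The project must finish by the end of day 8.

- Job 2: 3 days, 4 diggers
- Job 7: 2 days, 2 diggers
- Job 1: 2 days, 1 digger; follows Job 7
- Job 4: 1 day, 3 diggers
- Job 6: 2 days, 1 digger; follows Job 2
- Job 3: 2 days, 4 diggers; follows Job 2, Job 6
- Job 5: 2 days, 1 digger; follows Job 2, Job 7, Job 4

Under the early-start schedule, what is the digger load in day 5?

2

At early start, day 5 has: Job 6, Job 5.
Demand: 1 + 1 = 2.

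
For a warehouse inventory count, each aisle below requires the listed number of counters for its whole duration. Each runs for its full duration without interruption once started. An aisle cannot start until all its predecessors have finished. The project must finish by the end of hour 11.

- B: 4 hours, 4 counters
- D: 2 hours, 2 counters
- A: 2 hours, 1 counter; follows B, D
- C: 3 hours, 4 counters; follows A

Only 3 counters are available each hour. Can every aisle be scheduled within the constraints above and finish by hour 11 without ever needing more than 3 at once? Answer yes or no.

no

Total counter-hours = 34; over 11 hours the average is 34/11 > 3, so some hour must exceed 3.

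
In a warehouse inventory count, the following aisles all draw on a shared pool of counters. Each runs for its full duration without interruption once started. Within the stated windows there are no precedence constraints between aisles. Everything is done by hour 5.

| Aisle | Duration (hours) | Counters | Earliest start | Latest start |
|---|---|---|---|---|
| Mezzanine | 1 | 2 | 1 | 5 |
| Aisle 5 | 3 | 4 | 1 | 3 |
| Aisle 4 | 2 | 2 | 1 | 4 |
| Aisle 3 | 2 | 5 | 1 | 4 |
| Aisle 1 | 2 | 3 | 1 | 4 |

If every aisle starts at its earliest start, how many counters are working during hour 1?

At early start, hour 1 has: Mezzanine, Aisle 5, Aisle 4, Aisle 3, Aisle 1.
Demand: 2 + 4 + 2 + 5 + 3 = 16.

16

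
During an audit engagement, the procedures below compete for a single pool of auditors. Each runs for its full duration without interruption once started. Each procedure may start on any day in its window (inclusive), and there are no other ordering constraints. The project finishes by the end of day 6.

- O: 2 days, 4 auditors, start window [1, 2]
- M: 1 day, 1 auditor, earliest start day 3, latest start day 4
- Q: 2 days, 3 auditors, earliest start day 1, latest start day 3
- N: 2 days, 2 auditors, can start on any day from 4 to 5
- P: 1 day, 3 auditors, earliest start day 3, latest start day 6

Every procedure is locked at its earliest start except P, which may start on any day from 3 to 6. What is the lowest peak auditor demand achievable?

P@3: d1:7  d2:7  d3:4  d4:2  d5:2  d6:0 → peak 7
P@4: d1:7  d2:7  d3:1  d4:5  d5:2  d6:0 → peak 7
P@5: d1:7  d2:7  d3:1  d4:2  d5:5  d6:0 → peak 7
P@6: d1:7  d2:7  d3:1  d4:2  d5:2  d6:3 → peak 7
Best is P@3, peak 7.

7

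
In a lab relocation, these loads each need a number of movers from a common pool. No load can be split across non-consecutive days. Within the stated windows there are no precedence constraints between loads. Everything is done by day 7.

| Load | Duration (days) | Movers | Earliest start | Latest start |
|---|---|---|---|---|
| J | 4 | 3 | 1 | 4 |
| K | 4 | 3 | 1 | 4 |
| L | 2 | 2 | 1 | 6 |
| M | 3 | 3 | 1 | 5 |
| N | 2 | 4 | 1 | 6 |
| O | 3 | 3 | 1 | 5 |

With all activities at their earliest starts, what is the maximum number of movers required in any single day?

Early-start schedule: J@1, K@1, L@1, M@1, N@1, O@1.
Load per day: day 1: 18, day 2: 18, day 3: 12, day 4: 6, day 5: 0, day 6: 0, day 7: 0.
Peak is 18.

18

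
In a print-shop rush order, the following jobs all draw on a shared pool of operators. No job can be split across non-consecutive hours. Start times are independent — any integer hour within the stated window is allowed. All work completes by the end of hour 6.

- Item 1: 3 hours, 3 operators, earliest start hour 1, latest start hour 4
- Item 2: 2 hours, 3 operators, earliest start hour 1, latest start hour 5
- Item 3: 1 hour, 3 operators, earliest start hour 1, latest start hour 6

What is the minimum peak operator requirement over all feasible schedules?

Early-start (Item 1@1, Item 2@1, Item 3@1) gives peak 9: h1:9  h2:6  h3:3  h4:0  h5:0  h6:0.
Shift Item 2→4, Item 3→6.
Schedule Item 1@1, Item 2@4, Item 3@6: h1:3  h2:3  h3:3  h4:3  h5:3  h6:3 — peak 3.
Total operator-hours = 18 over 6 hours ⇒ peak ≥ ⌈18/6⌉ = 3, so 3 is optimal.

3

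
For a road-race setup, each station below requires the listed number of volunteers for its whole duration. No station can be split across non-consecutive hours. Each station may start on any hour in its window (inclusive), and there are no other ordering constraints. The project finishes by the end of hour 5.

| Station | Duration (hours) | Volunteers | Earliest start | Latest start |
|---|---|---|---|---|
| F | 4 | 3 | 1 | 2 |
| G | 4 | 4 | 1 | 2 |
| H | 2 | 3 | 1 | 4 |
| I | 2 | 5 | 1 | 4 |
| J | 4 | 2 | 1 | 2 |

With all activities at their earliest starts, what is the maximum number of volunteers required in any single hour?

Early-start schedule: F@1, G@1, H@1, I@1, J@1.
Load per hour: hour 1: 17, hour 2: 17, hour 3: 9, hour 4: 9, hour 5: 0.
Peak is 17.

17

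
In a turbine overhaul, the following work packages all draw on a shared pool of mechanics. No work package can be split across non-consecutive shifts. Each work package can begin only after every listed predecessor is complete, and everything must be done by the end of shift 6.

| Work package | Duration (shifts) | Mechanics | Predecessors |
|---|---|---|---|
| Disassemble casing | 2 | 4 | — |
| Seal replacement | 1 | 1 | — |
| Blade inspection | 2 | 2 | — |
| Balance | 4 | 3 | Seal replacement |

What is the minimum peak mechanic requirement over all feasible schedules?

5

Early-start (Disassemble casing@1, Seal replacement@1, Blade inspection@1, Balance@2) gives peak 9: s1:7  s2:9  s3:3  s4:3  s5:3  s6:0.
Shift Blade inspection→3, Balance→3.
Schedule Disassemble casing@1, Seal replacement@1, Blade inspection@3, Balance@3: s1:5  s2:4  s3:5  s4:5  s5:3  s6:3 — peak 5.
Total mechanic-shifts = 25 over 6 shifts ⇒ peak ≥ ⌈25/6⌉ = 5, so 5 is optimal.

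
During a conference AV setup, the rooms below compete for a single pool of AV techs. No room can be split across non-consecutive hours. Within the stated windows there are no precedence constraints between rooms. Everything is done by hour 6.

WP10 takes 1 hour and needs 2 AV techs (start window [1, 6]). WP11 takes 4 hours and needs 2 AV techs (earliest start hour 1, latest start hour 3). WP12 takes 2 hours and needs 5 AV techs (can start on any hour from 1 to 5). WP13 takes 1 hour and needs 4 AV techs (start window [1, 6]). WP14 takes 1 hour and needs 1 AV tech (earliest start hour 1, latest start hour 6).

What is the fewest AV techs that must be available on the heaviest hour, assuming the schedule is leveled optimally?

6

Early-start (WP10@1, WP11@1, WP12@1, WP13@1, WP14@1) gives peak 14: h1:14  h2:7  h3:2  h4:2  h5:0  h6:0.
Shift WP12→5, WP13→2.
Schedule WP10@1, WP11@1, WP12@5, WP13@2, WP14@1: h1:5  h2:6  h3:2  h4:2  h5:5  h6:5 — peak 6.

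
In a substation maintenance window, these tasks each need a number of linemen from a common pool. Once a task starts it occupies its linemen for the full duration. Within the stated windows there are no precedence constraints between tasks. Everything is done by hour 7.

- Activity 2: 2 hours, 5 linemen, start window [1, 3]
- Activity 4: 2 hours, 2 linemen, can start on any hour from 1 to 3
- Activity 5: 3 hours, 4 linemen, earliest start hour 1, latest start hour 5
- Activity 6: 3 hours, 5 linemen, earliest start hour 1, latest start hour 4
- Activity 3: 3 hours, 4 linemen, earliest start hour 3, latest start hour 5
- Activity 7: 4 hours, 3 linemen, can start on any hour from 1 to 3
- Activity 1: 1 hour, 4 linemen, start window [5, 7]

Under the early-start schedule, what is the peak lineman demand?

Early-start schedule: Activity 2@1, Activity 4@1, Activity 5@1, Activity 6@1, Activity 3@3, Activity 7@1, Activity 1@5.
Load per hour: hour 1: 19, hour 2: 19, hour 3: 16, hour 4: 7, hour 5: 8, hour 6: 0, hour 7: 0.
Peak is 19.

19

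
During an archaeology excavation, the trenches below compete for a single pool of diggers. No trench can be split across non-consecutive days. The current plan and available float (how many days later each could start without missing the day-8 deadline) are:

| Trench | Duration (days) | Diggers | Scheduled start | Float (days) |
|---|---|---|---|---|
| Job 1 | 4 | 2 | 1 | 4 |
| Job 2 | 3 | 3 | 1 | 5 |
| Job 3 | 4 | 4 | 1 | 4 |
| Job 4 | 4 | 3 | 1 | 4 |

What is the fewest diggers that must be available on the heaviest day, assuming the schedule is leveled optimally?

Early-start (Job 1@1, Job 2@1, Job 3@1, Job 4@1) gives peak 12: d1:12  d2:12  d3:12  d4:9  d5:0  d6:0  d7:0  d8:0.
Shift Job 2→5, Job 4→5.
Schedule Job 1@1, Job 2@5, Job 3@1, Job 4@5: d1:6  d2:6  d3:6  d4:6  d5:6  d6:6  d7:6  d8:3 — peak 6.
Total digger-days = 45 over 8 days ⇒ peak ≥ ⌈45/8⌉ = 6, so 6 is optimal.

6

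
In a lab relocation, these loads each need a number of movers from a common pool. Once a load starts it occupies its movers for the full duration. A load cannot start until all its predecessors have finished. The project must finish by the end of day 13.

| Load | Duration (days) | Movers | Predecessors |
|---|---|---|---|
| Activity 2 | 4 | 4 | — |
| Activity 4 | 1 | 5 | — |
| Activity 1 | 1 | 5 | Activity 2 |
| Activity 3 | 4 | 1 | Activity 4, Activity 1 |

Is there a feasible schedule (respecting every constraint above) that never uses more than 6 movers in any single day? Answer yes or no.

yes

Schedule Activity 2@1, Activity 4@5, Activity 1@6, Activity 3@7: d1:4  d2:4  d3:4  d4:4  d5:5  d6:5  d7:1  d8:1  d9:1  d10:1  d11:0  d12:0  d13:0 — peak 5 ≤ 6.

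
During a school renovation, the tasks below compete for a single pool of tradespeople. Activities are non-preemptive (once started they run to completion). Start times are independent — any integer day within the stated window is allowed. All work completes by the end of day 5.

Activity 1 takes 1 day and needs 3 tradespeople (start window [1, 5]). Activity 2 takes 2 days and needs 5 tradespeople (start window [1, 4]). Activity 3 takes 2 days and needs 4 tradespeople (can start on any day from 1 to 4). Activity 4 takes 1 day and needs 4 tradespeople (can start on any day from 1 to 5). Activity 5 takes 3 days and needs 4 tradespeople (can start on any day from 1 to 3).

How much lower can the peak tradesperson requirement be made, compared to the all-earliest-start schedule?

12

Early-start peak: d1:20  d2:13  d3:4  d4:0  d5:0 ⇒ 20.
Leveled (Activity 1@1, Activity 2@1, Activity 3@3, Activity 4@5, Activity 5@3): d1:8  d2:5  d3:8  d4:8  d5:8 ⇒ 8.
Reduction 20 − 8 = 12.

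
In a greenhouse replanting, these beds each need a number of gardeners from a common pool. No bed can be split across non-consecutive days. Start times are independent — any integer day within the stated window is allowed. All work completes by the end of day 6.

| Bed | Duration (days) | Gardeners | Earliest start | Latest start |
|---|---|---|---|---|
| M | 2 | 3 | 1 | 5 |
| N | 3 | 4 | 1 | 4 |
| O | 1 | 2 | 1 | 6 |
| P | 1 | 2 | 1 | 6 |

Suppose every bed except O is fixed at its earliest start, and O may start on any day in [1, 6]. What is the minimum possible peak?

9

O@1: d1:11  d2:7  d3:4  d4:0  d5:0  d6:0 → peak 11
O@2: d1:9  d2:9  d3:4  d4:0  d5:0  d6:0 → peak 9
O@3: d1:9  d2:7  d3:6  d4:0  d5:0  d6:0 → peak 9
O@4: d1:9  d2:7  d3:4  d4:2  d5:0  d6:0 → peak 9
O@5: d1:9  d2:7  d3:4  d4:0  d5:2  d6:0 → peak 9
O@6: d1:9  d2:7  d3:4  d4:0  d5:0  d6:2 → peak 9
Best is O@2, peak 9.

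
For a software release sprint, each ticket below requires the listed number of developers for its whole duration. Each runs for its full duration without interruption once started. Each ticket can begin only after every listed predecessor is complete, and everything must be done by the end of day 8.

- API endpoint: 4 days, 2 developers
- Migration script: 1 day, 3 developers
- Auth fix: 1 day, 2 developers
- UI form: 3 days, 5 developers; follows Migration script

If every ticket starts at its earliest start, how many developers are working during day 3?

At early start, day 3 has: API endpoint, UI form.
Demand: 2 + 5 = 7.

7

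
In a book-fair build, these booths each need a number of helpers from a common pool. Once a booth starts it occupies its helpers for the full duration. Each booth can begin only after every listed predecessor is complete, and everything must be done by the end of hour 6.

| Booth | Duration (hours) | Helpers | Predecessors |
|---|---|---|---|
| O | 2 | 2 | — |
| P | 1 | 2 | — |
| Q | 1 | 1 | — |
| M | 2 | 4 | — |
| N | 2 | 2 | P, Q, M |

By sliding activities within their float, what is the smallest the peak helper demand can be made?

4

Early-start (O@1, P@1, Q@1, M@1, N@3) gives peak 9: h1:9  h2:6  h3:2  h4:2  h5:0  h6:0.
Shift Q→2, M→3, N→5.
Schedule O@1, P@1, Q@2, M@3, N@5: h1:4  h2:3  h3:4  h4:4  h5:2  h6:2 — peak 4.
Total helper-hours = 19 over 6 hours ⇒ peak ≥ ⌈19/6⌉ = 4, so 4 is optimal.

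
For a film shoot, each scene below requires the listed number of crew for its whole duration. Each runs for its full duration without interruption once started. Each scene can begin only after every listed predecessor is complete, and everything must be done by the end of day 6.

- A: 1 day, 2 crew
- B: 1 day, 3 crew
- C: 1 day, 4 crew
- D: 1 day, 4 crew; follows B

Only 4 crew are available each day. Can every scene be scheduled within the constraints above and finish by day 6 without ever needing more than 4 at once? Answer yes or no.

yes

Schedule A@1, B@2, C@3, D@4: d1:2  d2:3  d3:4  d4:4  d5:0  d6:0 — peak 4 ≤ 4.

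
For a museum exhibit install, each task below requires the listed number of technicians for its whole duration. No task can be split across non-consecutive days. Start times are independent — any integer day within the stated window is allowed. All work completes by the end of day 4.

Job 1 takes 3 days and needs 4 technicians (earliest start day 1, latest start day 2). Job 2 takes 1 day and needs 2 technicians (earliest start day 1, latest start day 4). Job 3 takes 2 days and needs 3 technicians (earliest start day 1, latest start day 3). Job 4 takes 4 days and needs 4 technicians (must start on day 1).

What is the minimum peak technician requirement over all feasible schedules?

Early-start (Job 1@1, Job 2@1, Job 3@1, Job 4@1) gives peak 13: d1:13  d2:11  d3:8  d4:4.
Shift Job 3→2.
Schedule Job 1@1, Job 2@1, Job 3@2, Job 4@1: d1:10  d2:11  d3:11  d4:4 — peak 11.
No arrangement of the 24 feasible schedules does better.

11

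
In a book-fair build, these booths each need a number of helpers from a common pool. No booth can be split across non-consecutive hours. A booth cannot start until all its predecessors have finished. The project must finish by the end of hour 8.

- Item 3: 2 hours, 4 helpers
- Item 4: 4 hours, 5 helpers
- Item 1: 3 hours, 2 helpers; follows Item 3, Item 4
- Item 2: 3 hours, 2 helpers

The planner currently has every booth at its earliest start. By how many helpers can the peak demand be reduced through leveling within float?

2

Early-start peak: h1:11  h2:11  h3:7  h4:5  h5:2  h6:2  h7:2  h8:0 ⇒ 11.
Leveled (Item 3@1, Item 4@1, Item 1@5, Item 2@3): h1:9  h2:9  h3:7  h4:7  h5:4  h6:2  h7:2  h8:0 ⇒ 9.
Reduction 11 − 9 = 2.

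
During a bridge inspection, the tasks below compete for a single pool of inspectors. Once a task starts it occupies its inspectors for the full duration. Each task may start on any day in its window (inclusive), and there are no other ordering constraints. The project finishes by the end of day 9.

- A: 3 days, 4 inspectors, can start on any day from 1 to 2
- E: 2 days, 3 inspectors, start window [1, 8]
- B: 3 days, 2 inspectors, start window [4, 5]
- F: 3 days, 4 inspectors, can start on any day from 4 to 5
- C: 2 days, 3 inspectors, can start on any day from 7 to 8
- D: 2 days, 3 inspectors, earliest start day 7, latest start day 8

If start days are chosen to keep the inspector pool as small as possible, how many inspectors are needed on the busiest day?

Schedule A@1, E@1, B@4, F@4, C@7, D@7: d1:7  d2:7  d3:4  d4:6  d5:6  d6:6  d7:6  d8:6  d9:0 — peak 7.

7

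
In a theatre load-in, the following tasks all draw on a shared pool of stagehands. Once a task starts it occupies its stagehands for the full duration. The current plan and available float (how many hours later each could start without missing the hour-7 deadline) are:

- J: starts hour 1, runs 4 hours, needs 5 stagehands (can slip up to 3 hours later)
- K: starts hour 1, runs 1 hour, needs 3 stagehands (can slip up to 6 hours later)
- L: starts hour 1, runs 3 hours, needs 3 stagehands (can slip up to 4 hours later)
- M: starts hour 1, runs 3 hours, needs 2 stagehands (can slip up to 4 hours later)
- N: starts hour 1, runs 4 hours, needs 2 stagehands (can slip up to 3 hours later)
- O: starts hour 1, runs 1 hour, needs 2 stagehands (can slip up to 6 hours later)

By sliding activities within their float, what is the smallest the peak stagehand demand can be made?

Early-start (J@1, K@1, L@1, M@1, N@1, O@1) gives peak 17: h1:17  h2:12  h3:12  h4:7  h5:0  h6:0  h7:0.
Shift L→5, M→5, N→2, O→6.
Schedule J@1, K@1, L@5, M@5, N@2, O@6: h1:8  h2:7  h3:7  h4:7  h5:7  h6:7  h7:5 — peak 8.

8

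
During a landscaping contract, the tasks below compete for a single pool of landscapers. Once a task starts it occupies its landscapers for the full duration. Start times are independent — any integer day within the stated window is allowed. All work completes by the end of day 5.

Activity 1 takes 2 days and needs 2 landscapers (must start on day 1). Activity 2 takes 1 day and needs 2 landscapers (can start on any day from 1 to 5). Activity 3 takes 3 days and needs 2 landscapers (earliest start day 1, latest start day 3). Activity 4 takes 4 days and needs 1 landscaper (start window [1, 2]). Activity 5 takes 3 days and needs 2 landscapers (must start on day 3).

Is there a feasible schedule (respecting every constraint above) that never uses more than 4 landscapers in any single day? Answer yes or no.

no

Total landscaper-days = 22; over 5 days the average is 22/5 > 4, so some day must exceed 4.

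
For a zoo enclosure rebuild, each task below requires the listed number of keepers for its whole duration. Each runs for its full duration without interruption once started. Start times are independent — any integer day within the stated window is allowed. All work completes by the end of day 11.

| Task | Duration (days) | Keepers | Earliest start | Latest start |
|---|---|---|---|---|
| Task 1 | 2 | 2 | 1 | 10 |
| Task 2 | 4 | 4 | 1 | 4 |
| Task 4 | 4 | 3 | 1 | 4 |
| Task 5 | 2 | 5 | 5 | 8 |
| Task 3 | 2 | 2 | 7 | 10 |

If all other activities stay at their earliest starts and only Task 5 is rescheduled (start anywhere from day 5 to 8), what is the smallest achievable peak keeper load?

Task 5@5: d1:9  d2:9  d3:7  d4:7  d5:5  d6:5  d7:2  d8:2  d9:0  d10:0  d11:0 → peak 9
Task 5@6: d1:9  d2:9  d3:7  d4:7  d5:0  d6:5  d7:7  d8:2  d9:0  d10:0  d11:0 → peak 9
Task 5@7: d1:9  d2:9  d3:7  d4:7  d5:0  d6:0  d7:7  d8:7  d9:0  d10:0  d11:0 → peak 9
Task 5@8: d1:9  d2:9  d3:7  d4:7  d5:0  d6:0  d7:2  d8:7  d9:5  d10:0  d11:0 → peak 9
Best is Task 5@5, peak 9.

9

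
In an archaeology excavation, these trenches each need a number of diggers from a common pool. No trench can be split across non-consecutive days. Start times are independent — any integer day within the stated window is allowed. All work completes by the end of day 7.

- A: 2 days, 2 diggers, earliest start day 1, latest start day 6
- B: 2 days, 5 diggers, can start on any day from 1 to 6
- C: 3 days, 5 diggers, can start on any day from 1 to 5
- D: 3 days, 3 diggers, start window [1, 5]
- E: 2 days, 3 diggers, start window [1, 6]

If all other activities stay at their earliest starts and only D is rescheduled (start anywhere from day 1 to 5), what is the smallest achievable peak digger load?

15

D@1: d1:18  d2:18  d3:8  d4:0  d5:0  d6:0  d7:0 → peak 18
D@2: d1:15  d2:18  d3:8  d4:3  d5:0  d6:0  d7:0 → peak 18
D@3: d1:15  d2:15  d3:8  d4:3  d5:3  d6:0  d7:0 → peak 15
D@4: d1:15  d2:15  d3:5  d4:3  d5:3  d6:3  d7:0 → peak 15
D@5: d1:15  d2:15  d3:5  d4:0  d5:3  d6:3  d7:3 → peak 15
Best is D@3, peak 15.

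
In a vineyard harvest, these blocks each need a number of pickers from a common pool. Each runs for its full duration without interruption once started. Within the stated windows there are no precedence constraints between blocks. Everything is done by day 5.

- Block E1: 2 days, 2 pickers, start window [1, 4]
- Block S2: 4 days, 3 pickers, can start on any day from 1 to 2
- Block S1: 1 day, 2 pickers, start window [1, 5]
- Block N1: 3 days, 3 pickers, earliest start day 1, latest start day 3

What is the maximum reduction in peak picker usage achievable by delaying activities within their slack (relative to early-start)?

4

Early-start peak: d1:10  d2:8  d3:6  d4:3  d5:0 ⇒ 10.
Leveled (Block E1@1, Block S2@1, Block S1@5, Block N1@3): d1:5  d2:5  d3:6  d4:6  d5:5 ⇒ 6.
Reduction 10 − 6 = 4.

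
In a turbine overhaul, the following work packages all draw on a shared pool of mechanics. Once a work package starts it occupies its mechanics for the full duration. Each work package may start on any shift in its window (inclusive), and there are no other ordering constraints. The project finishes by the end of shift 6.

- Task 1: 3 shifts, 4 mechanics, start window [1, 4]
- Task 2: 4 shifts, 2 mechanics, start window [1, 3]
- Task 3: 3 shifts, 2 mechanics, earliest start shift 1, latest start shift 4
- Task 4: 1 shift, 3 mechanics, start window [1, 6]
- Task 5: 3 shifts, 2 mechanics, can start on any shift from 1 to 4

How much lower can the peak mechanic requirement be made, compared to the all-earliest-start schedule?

6

Early-start peak: s1:13  s2:10  s3:10  s4:2  s5:0  s6:0 ⇒ 13.
Leveled (Task 1@1, Task 2@1, Task 3@4, Task 4@5, Task 5@4): s1:6  s2:6  s3:6  s4:6  s5:7  s6:4 ⇒ 7.
Reduction 13 − 7 = 6.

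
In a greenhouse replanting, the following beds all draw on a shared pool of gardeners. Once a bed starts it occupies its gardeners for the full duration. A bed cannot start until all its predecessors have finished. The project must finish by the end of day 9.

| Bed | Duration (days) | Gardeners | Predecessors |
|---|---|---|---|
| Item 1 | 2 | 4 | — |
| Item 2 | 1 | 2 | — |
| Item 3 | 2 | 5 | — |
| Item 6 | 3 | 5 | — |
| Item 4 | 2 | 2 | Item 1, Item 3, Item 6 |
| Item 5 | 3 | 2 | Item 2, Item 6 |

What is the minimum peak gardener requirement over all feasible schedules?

Early-start (Item 1@1, Item 2@1, Item 3@1, Item 6@1, Item 4@4, Item 5@4) gives peak 16: d1:16  d2:14  d3:5  d4:4  d5:4  d6:2  d7:0  d8:0  d9:0.
Shift Item 1→6, Item 2→6, Item 6→3, Item 4→8, Item 5→7.
Schedule Item 1@6, Item 2@6, Item 3@1, Item 6@3, Item 4@8, Item 5@7: d1:5  d2:5  d3:5  d4:5  d5:5  d6:6  d7:6  d8:4  d9:4 — peak 6.

6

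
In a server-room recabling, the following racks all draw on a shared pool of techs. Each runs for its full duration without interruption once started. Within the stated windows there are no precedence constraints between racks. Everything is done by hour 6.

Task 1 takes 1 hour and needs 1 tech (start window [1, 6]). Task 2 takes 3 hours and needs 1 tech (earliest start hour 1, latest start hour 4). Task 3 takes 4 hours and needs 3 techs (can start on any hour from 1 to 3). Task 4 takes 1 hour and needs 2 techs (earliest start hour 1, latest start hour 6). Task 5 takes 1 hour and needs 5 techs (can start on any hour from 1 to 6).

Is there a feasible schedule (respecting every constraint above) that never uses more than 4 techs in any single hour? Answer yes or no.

no

The minimum achievable peak is 5; 4 < 5, so no feasible schedule stays within the cap.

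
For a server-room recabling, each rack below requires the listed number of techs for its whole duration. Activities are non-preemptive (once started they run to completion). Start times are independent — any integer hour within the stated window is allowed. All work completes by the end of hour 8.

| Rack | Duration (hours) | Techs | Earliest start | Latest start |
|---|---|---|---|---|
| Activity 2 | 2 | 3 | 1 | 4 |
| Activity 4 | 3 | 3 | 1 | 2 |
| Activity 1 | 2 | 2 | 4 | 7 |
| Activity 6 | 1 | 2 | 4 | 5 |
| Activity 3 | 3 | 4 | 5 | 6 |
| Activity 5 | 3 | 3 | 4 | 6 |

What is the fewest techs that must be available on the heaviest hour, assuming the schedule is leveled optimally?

Early-start (Activity 2@1, Activity 4@1, Activity 1@4, Activity 6@4, Activity 3@5, Activity 5@4) gives peak 9: h1:6  h2:6  h3:3  h4:7  h5:9  h6:7  h7:4  h8:0.
Shift Activity 5→6.
Schedule Activity 2@1, Activity 4@1, Activity 1@4, Activity 6@4, Activity 3@5, Activity 5@6: h1:6  h2:6  h3:3  h4:4  h5:6  h6:7  h7:7  h8:3 — peak 7.

7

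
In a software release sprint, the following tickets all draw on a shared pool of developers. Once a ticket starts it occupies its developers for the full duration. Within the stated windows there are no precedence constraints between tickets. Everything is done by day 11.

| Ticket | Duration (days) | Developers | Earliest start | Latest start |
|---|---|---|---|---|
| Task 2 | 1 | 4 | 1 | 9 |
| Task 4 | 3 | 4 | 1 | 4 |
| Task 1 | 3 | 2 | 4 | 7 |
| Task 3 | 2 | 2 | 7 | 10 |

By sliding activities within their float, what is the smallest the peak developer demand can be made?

Early-start (Task 2@1, Task 4@1, Task 1@4, Task 3@7) gives peak 8: d1:8  d2:4  d3:4  d4:2  d5:2  d6:2  d7:2  d8:2  d9:0  d10:0  d11:0.
Shift Task 4→2, Task 1→5.
Schedule Task 2@1, Task 4@2, Task 1@5, Task 3@7: d1:4  d2:4  d3:4  d4:4  d5:2  d6:2  d7:4  d8:2  d9:0  d10:0  d11:0 — peak 4.

4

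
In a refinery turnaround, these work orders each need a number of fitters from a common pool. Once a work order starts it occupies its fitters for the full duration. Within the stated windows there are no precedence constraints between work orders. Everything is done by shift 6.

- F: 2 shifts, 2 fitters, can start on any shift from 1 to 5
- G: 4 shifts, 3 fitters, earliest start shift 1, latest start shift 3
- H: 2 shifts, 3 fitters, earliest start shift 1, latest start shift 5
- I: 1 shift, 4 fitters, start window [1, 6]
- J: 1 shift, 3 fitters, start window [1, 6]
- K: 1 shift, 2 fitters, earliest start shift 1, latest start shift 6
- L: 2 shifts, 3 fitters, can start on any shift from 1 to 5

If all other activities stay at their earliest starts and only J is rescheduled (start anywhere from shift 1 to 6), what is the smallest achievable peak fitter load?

17

J@1: s1:20  s2:11  s3:3  s4:3  s5:0  s6:0 → peak 20
J@2: s1:17  s2:14  s3:3  s4:3  s5:0  s6:0 → peak 17
J@3: s1:17  s2:11  s3:6  s4:3  s5:0  s6:0 → peak 17
J@4: s1:17  s2:11  s3:3  s4:6  s5:0  s6:0 → peak 17
J@5: s1:17  s2:11  s3:3  s4:3  s5:3  s6:0 → peak 17
J@6: s1:17  s2:11  s3:3  s4:3  s5:0  s6:3 → peak 17
Best is J@2, peak 17.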